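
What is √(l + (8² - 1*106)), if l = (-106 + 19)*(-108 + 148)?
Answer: I*√3522 ≈ 59.346*I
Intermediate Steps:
l = -3480 (l = -87*40 = -3480)
√(l + (8² - 1*106)) = √(-3480 + (8² - 1*106)) = √(-3480 + (64 - 106)) = √(-3480 - 42) = √(-3522) = I*√3522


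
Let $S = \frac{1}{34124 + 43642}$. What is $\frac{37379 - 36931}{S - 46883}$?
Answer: $- \frac{34839168}{3645903377} \approx -0.0095557$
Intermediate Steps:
$S = \frac{1}{77766} \approx 1.2859 \cdot 10^{-5}$
$\frac{37379 - 36931}{S - 46883} = \frac{37379 - 36931}{\frac{1}{77766} - 46883} = \frac{448}{- \frac{3645903377}{77766}} = 448 \left(- \frac{77766}{3645903377}\right) = - \frac{34839168}{3645903377}$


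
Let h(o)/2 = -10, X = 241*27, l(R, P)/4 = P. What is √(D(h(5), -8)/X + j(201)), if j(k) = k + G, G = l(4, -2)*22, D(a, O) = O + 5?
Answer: 4*√816749/723 ≈ 5.0000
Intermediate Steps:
l(R, P) = 4*P
X = 6507
h(o) = -20 (h(o) = 2*(-10) = -20)
D(a, O) = 5 + O
G = -176 (G = (4*(-2))*22 = -8*22 = -176)
j(k) = -176 + k (j(k) = k - 176 = -176 + k)
√(D(h(5), -8)/X + j(201)) = √((5 - 8)/6507 + (-176 + 201)) = √(-3*1/6507 + 25) = √(-1/2169 + 25) = √(54224/2169) = 4*√816749/723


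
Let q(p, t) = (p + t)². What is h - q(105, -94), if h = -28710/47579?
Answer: -5785769/47579 ≈ -121.60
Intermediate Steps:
h = -28710/47579 (h = -28710*1/47579 = -28710/47579 ≈ -0.60342)
h - q(105, -94) = -28710/47579 - (105 - 94)² = -28710/47579 - 1*11² = -28710/47579 - 1*121 = -28710/47579 - 121 = -5785769/47579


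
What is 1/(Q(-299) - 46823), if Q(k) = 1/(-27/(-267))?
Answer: -9/421318 ≈ -2.1362e-5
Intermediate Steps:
Q(k) = 89/9 (Q(k) = 1/(-27*(-1/267)) = 1/(9/89) = 89/9)
1/(Q(-299) - 46823) = 1/(89/9 - 46823) = 1/(-421318/9) = -9/421318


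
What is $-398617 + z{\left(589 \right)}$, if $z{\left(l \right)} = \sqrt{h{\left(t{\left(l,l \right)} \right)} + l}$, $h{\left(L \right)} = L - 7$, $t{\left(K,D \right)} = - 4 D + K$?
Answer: $-398617 + i \sqrt{1185} \approx -3.9862 \cdot 10^{5} + 34.424 i$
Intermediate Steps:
$t{\left(K,D \right)} = K - 4 D$
$h{\left(L \right)} = -7 + L$ ($h{\left(L \right)} = L - 7 = -7 + L$)
$z{\left(l \right)} = \sqrt{-7 - 2 l}$ ($z{\left(l \right)} = \sqrt{\left(-7 + \left(l - 4 l\right)\right) + l} = \sqrt{\left(-7 - 3 l\right) + l} = \sqrt{-7 - 2 l}$)
$-398617 + z{\left(589 \right)} = -398617 + \sqrt{-7 - 1178} = -398617 + \sqrt{-1185} = -398617 + i \sqrt{1185}$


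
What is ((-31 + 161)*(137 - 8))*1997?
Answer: 33489690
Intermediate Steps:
((-31 + 161)*(137 - 8))*1997 = (130*129)*1997 = 16770*1997 = 33489690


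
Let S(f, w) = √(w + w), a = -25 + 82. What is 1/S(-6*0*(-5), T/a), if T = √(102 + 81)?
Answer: 3^(¼)*√38*61^(¾)/122 ≈ 1.4515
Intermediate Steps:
T = √183 ≈ 13.528
a = 57
S(f, w) = √2*√w (S(f, w) = √(2*w) = √2*√w)
1/S(-6*0*(-5), T/a) = 1/(√2*√(√183/57)) = 1/(√2*(3^(¾)*√19*61^(¼)/57)) = 1/(3^(¾)*√38*61^(¼)/57) = 3^(¼)*√38*61^(¾)/122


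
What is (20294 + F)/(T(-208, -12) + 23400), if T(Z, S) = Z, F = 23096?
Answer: 21695/11596 ≈ 1.8709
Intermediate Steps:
(20294 + F)/(T(-208, -12) + 23400) = (20294 + 23096)/(-208 + 23400) = 43390/23192 = 43390*(1/23192) = 21695/11596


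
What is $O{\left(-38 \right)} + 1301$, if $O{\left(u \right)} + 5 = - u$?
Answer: $1334$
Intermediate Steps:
$O{\left(u \right)} = -5 - u$
$O{\left(-38 \right)} + 1301 = \left(-5 - -38\right) + 1301 = \left(-5 + 38\right) + 1301 = 33 + 1301 = 1334$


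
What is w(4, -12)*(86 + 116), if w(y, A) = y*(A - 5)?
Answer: -13736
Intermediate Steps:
w(y, A) = y*(-5 + A)
w(4, -12)*(86 + 116) = (4*(-5 - 12))*(86 + 116) = (4*(-17))*202 = -68*202 = -13736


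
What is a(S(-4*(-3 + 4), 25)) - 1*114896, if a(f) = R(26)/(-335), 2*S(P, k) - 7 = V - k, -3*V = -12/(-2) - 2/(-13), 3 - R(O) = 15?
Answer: -38490148/335 ≈ -1.1490e+5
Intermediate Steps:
R(O) = -12 (R(O) = 3 - 1*15 = 3 - 15 = -12)
V = -80/39 (V = -(-12/(-2) - 2/(-13))/3 = -(-12*(-½) - 2*(-1/13))/3 = -(6 + 2/13)/3 = -⅓*80/13 = -80/39 ≈ -2.0513)
S(P, k) = 193/78 - k/2 (S(P, k) = 7/2 + (-80/39 - k)/2 = 7/2 + (-40/39 - k/2) = 193/78 - k/2)
a(f) = 12/335 (a(f) = -12/(-335) = -12*(-1/335) = 12/335)
a(S(-4*(-3 + 4), 25)) - 1*114896 = 12/335 - 1*114896 = 12/335 - 114896 = -38490148/335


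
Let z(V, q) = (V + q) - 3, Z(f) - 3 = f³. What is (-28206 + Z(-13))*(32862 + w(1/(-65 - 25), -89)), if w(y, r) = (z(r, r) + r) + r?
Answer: -988091200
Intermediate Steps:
Z(f) = 3 + f³
z(V, q) = -3 + V + q
w(y, r) = -3 + 4*r (w(y, r) = ((-3 + r + r) + r) + r = ((-3 + 2*r) + r) + r = (-3 + 3*r) + r = -3 + 4*r)
(-28206 + Z(-13))*(32862 + w(1/(-65 - 25), -89)) = (-28206 + (3 + (-13)³))*(32862 + (-3 + 4*(-89))) = (-28206 + (3 - 2197))*(32862 + (-3 - 356)) = (-28206 - 2194)*(32862 - 359) = -30400*32503 = -988091200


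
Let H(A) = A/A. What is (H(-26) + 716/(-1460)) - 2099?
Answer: -765949/365 ≈ -2098.5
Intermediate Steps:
H(A) = 1
(H(-26) + 716/(-1460)) - 2099 = (1 + 716/(-1460)) - 2099 = (1 + 716*(-1/1460)) - 2099 = (1 - 179/365) - 2099 = 186/365 - 2099 = -765949/365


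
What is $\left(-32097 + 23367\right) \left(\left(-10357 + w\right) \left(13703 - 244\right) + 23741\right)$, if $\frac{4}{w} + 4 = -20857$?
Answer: $\frac{25381785590834940}{20861} \approx 1.2167 \cdot 10^{12}$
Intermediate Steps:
$w = - \frac{4}{20861}$ ($w = \frac{4}{-4 - 20857} = \frac{4}{-20861} = 4 \left(- \frac{1}{20861}\right) = - \frac{4}{20861} \approx -0.00019175$)
$\left(-32097 + 23367\right) \left(\left(-10357 + w\right) \left(13703 - 244\right) + 23741\right) = \left(-32097 + 23367\right) \left(\left(-10357 - \frac{4}{20861}\right) \left(13703 - 244\right) + 23741\right) = - 8730 \left(\left(- \frac{216057381}{20861}\right) 13459 + 23741\right) = - 8730 \left(- \frac{2907916290879}{20861} + 23741\right) = \left(-8730\right) \left(- \frac{2907421029878}{20861}\right) = \frac{25381785590834940}{20861}$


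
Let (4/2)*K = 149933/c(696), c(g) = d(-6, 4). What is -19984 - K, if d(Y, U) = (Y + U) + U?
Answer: -229869/4 ≈ -57467.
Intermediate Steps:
d(Y, U) = Y + 2*U (d(Y, U) = (U + Y) + U = Y + 2*U)
c(g) = 2 (c(g) = -6 + 2*4 = -6 + 8 = 2)
K = 149933/4 (K = (149933/2)/2 = (149933*(½))/2 = (½)*(149933/2) = 149933/4 ≈ 37483.)
-19984 - K = -19984 - 1*149933/4 = -19984 - 149933/4 = -229869/4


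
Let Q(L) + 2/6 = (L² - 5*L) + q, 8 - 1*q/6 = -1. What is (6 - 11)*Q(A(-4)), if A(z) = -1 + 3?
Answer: -715/3 ≈ -238.33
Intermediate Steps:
q = 54 (q = 48 - 6*(-1) = 48 + 6 = 54)
A(z) = 2
Q(L) = 161/3 + L² - 5*L (Q(L) = -⅓ + ((L² - 5*L) + 54) = -⅓ + (54 + L² - 5*L) = 161/3 + L² - 5*L)
(6 - 11)*Q(A(-4)) = (6 - 11)*(161/3 + 2² - 5*2) = -5*(161/3 + 4 - 10) = -5*143/3 = -715/3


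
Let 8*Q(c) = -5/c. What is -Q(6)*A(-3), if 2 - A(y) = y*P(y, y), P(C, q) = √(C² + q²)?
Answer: 5/24 + 15*√2/16 ≈ 1.5342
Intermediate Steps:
Q(c) = -5/(8*c) (Q(c) = (-5/c)/8 = -5/(8*c))
A(y) = 2 - y*√2*√(y²) (A(y) = 2 - y*√(y² + y²) = 2 - y*√(2*y²) = 2 - y*√2*√(y²))
-Q(6)*A(-3) = -(-5/8/6)*(2 - 1*(-3)*√2*√((-3)²)) = -(-5/8*⅙)*(2 - 1*(-3)*√2*√9) = -(-5)*(2 - 1*(-3)*√2*3)/48 = -(-5)*(2 + 9*√2)/48 = -(-5/24 - 15*√2/16) = 5/24 + 15*√2/16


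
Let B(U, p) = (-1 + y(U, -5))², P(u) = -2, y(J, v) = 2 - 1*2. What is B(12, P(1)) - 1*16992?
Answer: -16991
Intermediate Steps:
y(J, v) = 0 (y(J, v) = 2 - 2 = 0)
B(U, p) = 1 (B(U, p) = (-1 + 0)² = (-1)² = 1)
B(12, P(1)) - 1*16992 = 1 - 1*16992 = 1 - 16992 = -16991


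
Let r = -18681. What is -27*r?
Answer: 504387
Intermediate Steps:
-27*r = -27*(-18681) = 504387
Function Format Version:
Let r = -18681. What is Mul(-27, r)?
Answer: 504387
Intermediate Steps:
Mul(-27, r) = Mul(-27, -18681) = 504387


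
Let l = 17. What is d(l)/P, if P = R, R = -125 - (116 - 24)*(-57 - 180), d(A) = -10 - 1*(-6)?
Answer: -4/21679 ≈ -0.00018451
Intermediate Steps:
d(A) = -4 (d(A) = -10 + 6 = -4)
R = 21679 (R = -125 - 92*(-237) = -125 - 1*(-21804) = -125 + 21804 = 21679)
P = 21679
d(l)/P = -4/21679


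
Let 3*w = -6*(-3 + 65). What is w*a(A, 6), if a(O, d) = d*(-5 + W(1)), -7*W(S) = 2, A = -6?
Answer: 27528/7 ≈ 3932.6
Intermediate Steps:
W(S) = -2/7 (W(S) = -⅐*2 = -2/7)
a(O, d) = -37*d/7 (a(O, d) = d*(-5 - 2/7) = d*(-37/7) = -37*d/7)
w = -124 (w = (-6*(-3 + 65))/3 = (-6*62)/3 = (⅓)*(-372) = -124)
w*a(A, 6) = -(-4588)*6/7 = -124*(-222/7) = 27528/7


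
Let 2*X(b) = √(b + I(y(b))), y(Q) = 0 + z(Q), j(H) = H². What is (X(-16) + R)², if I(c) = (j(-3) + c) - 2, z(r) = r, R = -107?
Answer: 45771/4 - 535*I ≈ 11443.0 - 535.0*I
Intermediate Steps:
y(Q) = Q (y(Q) = 0 + Q = Q)
I(c) = 7 + c (I(c) = ((-3)² + c) - 2 = (9 + c) - 2 = 7 + c)
X(b) = √(7 + 2*b)/2 (X(b) = √(b + (7 + b))/2 = √(7 + 2*b)/2)
(X(-16) + R)² = (√(7 + 2*(-16))/2 - 107)² = (√(7 - 32)/2 - 107)² = (√(-25)/2 - 107)² = ((5*I)/2 - 107)² = (5*I/2 - 107)² = (-107 + 5*I/2)²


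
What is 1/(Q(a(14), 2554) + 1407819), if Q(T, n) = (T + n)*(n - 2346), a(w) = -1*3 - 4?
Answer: 1/1937595 ≈ 5.1610e-7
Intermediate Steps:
a(w) = -7 (a(w) = -3 - 4 = -7)
Q(T, n) = (-2346 + n)*(T + n) (Q(T, n) = (T + n)*(-2346 + n) = (-2346 + n)*(T + n))
1/(Q(a(14), 2554) + 1407819) = 1/((2554² - 2346*(-7) - 2346*2554 - 7*2554) + 1407819) = 1/((6522916 + 16422 - 5991684 - 17878) + 1407819) = 1/(529776 + 1407819) = 1/1937595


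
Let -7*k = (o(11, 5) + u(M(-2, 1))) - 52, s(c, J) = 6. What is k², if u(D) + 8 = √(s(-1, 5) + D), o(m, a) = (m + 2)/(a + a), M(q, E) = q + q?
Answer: 344769/4900 - 587*√2/245 ≈ 66.973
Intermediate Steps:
M(q, E) = 2*q
o(m, a) = (2 + m)/(2*a) (o(m, a) = (2 + m)/((2*a)) = (2 + m)*(1/(2*a)) = (2 + m)/(2*a))
u(D) = -8 + √(6 + D)
k = 587/70 - √2/7 (k = -(((½)*(2 + 11)/5 + (-8 + √(6 + 2*(-2)))) - 52)/7 = -(((½)*(⅕)*13 + (-8 + √(6 - 4))) - 52)/7 = -((13/10 + (-8 + √2)) - 52)/7 = -((-67/10 + √2) - 52)/7 = -(-587/10 + √2)/7 = 587/70 - √2/7 ≈ 8.1837)
k² = (587/70 - √2/7)²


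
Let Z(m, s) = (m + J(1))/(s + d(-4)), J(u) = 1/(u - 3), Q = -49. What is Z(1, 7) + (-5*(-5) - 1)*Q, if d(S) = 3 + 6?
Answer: -37631/32 ≈ -1176.0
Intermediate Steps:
d(S) = 9
J(u) = 1/(-3 + u)
Z(m, s) = (-½ + m)/(9 + s) (Z(m, s) = (m + 1/(-3 + 1))/(s + 9) = (m + 1/(-2))/(9 + s) = (m - ½)/(9 + s) = (-½ + m)/(9 + s))
Z(1, 7) + (-5*(-5) - 1)*Q = (-½ + 1)/(9 + 7) + (-5*(-5) - 1)*(-49) = (½)/16 + (25 - 1)*(-49) = (1/16)*(½) + 24*(-49) = 1/32 - 1176 = -37631/32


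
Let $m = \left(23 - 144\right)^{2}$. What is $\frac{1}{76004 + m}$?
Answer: $\frac{1}{90645} \approx 1.1032 \cdot 10^{-5}$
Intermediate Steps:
$m = 14641$ ($m = \left(-121\right)^{2} = 14641$)
$\frac{1}{76004 + m} = \frac{1}{76004 + 14641} = \frac{1}{90645}$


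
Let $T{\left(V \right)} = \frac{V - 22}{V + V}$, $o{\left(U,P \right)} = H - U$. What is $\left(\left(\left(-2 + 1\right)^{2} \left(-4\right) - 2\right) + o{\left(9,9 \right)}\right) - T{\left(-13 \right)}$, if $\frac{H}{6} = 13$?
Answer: $\frac{1603}{26} \approx 61.654$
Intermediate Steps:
$H = 78$ ($H = 6 \cdot 13 = 78$)
$o{\left(U,P \right)} = 78 - U$
$T{\left(V \right)} = \frac{-22 + V}{2 V}$
$\left(\left(\left(-2 + 1\right)^{2} \left(-4\right) - 2\right) + o{\left(9,9 \right)}\right) - T{\left(-13 \right)} = \left(\left(\left(-2 + 1\right)^{2} \left(-4\right) - 2\right) + \left(78 - 9\right)\right) - \frac{-22 - 13}{2 \left(-13\right)} = \left(\left(\left(-1\right)^{2} \left(-4\right) - 2\right) + \left(78 - 9\right)\right) - \frac{1}{2} \left(- \frac{1}{13}\right) \left(-35\right) = \left(\left(1 \left(-4\right) - 2\right) + 69\right) - \frac{35}{26} = \left(\left(-4 - 2\right) + 69\right) - \frac{35}{26} = \left(-6 + 69\right) - \frac{35}{26} = 63 - \frac{35}{26} = \frac{1603}{26}$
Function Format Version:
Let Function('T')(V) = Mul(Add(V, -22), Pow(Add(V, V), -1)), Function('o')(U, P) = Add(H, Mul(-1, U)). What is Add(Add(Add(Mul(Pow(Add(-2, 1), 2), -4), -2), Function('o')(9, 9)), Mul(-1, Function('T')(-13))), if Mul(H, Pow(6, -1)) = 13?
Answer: Rational(1603, 26) ≈ 61.654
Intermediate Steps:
H = 78 (H = Mul(6, 13) = 78)
Function('o')(U, P) = Add(78, Mul(-1, U))
Function('T')(V) = Mul(Rational(1, 2), Pow(V, -1), Add(-22, V)) (Function('T')(V) = Mul(Add(-22, V), Pow(Mul(2, V), -1)) = Mul(Add(-22, V), Mul(Rational(1, 2), Pow(V, -1))) = Mul(Rational(1, 2), Pow(V, -1), Add(-22, V)))
Add(Add(Add(Mul(Pow(Add(-2, 1), 2), -4), -2), Function('o')(9, 9)), Mul(-1, Function('T')(-13))) = Add(Add(Add(Mul(Pow(Add(-2, 1), 2), -4), -2), Add(78, Mul(-1, 9))), Mul(-1, Mul(Rational(1, 2), Pow(-13, -1), Add(-22, -13)))) = Add(Add(Add(Mul(Pow(-1, 2), -4), -2), Add(78, -9)), Mul(-1, Mul(Rational(1, 2), Rational(-1, 13), -35))) = Add(Add(Add(Mul(1, -4), -2), 69), Mul(-1, Rational(35, 26))) = Add(Add(Add(-4, -2), 69), Rational(-35, 26)) = Add(Add(-6, 69), Rational(-35, 26)) = Add(63, Rational(-35, 26)) = Rational(1603, 26)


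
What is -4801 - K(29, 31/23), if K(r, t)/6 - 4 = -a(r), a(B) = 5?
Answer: -4795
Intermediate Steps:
K(r, t) = -6 (K(r, t) = 24 + 6*(-1*5) = 24 + 6*(-5) = 24 - 30 = -6)
-4801 - K(29, 31/23) = -4801 - 1*(-6) = -4801 + 6 = -4795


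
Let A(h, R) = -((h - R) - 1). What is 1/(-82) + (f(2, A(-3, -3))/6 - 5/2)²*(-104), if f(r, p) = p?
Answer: -417881/738 ≈ -566.23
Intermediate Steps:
A(h, R) = 1 + R - h (A(h, R) = -(-1 + h - R) = 1 + R - h)
1/(-82) + (f(2, A(-3, -3))/6 - 5/2)²*(-104) = 1/(-82) + ((1 - 3 - 1*(-3))/6 - 5/2)²*(-104) = -1/82 + ((1 - 3 + 3)*(⅙) - 5*½)²*(-104) = -1/82 + (1*(⅙) - 5/2)²*(-104) = -1/82 + (⅙ - 5/2)²*(-104) = -1/82 + (-7/3)²*(-104) = -1/82 + (49/9)*(-104) = -1/82 - 5096/9 = -417881/738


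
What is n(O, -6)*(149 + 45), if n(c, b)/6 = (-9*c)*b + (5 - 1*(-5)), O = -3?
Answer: -176928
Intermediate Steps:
n(c, b) = 60 - 54*b*c (n(c, b) = 6*((-9*c)*b + (5 - 1*(-5))) = 6*(-9*b*c + (5 + 5)) = 6*(-9*b*c + 10) = 6*(10 - 9*b*c) = 60 - 54*b*c)
n(O, -6)*(149 + 45) = (60 - 54*(-6)*(-3))*(149 + 45) = (60 - 972)*194 = -912*194 = -176928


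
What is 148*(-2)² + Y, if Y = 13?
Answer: 605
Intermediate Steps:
148*(-2)² + Y = 148*(-2)² + 13 = 148*4 + 13 = 592 + 13 = 605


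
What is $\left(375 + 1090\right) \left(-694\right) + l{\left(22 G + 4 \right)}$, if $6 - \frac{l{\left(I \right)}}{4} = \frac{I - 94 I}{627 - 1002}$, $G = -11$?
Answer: $- \frac{127056238}{125} \approx -1.0165 \cdot 10^{6}$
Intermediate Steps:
$l{\left(I \right)} = 24 - \frac{124 I}{125}$ ($l{\left(I \right)} = 24 - 4 \frac{I - 94 I}{627 - 1002} = 24 - 4 \frac{\left(-93\right) I}{-375} = 24 - 4 - 93 I \left(- \frac{1}{375}\right) = 24 - 4 \frac{31 I}{125} = 24 - \frac{124 I}{125}$)
$\left(375 + 1090\right) \left(-694\right) + l{\left(22 G + 4 \right)} = \left(375 + 1090\right) \left(-694\right) - \left(-24 + \frac{124 \left(22 \left(-11\right) + 4\right)}{125}\right) = 1465 \left(-694\right) - \left(-24 + \frac{124 \left(-242 + 4\right)}{125}\right) = -1016710 + \left(24 - - \frac{29512}{125}\right) = -1016710 + \left(24 + \frac{29512}{125}\right) = -1016710 + \frac{32512}{125} = - \frac{127056238}{125}$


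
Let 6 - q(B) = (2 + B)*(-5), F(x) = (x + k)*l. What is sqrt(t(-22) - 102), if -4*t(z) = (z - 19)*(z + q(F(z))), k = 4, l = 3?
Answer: I*sqrt(2931) ≈ 54.139*I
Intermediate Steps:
F(x) = 12 + 3*x (F(x) = (x + 4)*3 = (4 + x)*3 = 12 + 3*x)
q(B) = 16 + 5*B (q(B) = 6 - (2 + B)*(-5) = 6 - (-10 - 5*B) = 6 + (10 + 5*B) = 16 + 5*B)
t(z) = -(-19 + z)*(76 + 16*z)/4 (t(z) = -(z - 19)*(z + (16 + 5*(12 + 3*z)))/4 = -(-19 + z)*(z + (16 + (60 + 15*z)))/4 = -(-19 + z)*(z + (76 + 15*z))/4 = -(-19 + z)*(76 + 16*z)/4)
sqrt(t(-22) - 102) = sqrt((361 - 4*(-22)**2 + 57*(-22)) - 102) = sqrt((361 - 4*484 - 1254) - 102) = sqrt((361 - 1936 - 1254) - 102) = sqrt(-2829 - 102) = sqrt(-2931) = I*sqrt(2931)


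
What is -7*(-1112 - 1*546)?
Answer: 11606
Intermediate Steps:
-7*(-1112 - 1*546) = -7*(-1112 - 546) = -7*(-1658) = 11606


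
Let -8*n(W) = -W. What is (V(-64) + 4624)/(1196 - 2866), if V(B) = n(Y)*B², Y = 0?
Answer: -2312/835 ≈ -2.7689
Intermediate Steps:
n(W) = W/8 (n(W) = -(-1)*W/8 = W/8)
V(B) = 0 (V(B) = ((⅛)*0)*B² = 0*B² = 0)
(V(-64) + 4624)/(1196 - 2866) = (0 + 4624)/(1196 - 2866) = 4624/(-1670) = 4624*(-1/1670) = -2312/835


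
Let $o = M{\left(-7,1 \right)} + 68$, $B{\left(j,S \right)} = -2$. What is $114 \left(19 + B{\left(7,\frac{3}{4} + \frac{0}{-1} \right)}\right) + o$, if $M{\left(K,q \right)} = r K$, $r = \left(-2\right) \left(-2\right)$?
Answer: $1978$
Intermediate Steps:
$r = 4$
$M{\left(K,q \right)} = 4 K$
$o = 40$ ($o = 4 \left(-7\right) + 68 = -28 + 68 = 40$)
$114 \left(19 + B{\left(7,\frac{3}{4} + \frac{0}{-1} \right)}\right) + o = 114 \left(19 - 2\right) + 40 = 114 \cdot 17 + 40 = 1938 + 40 = 1978$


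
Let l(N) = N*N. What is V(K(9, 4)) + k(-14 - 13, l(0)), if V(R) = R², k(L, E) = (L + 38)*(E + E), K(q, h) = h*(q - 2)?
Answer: 784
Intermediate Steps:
l(N) = N²
K(q, h) = h*(-2 + q)
k(L, E) = 2*E*(38 + L) (k(L, E) = (38 + L)*(2*E) = 2*E*(38 + L))
V(K(9, 4)) + k(-14 - 13, l(0)) = (4*(-2 + 9))² + 2*0²*(38 + (-14 - 13)) = (4*7)² + 2*0*(38 - 27) = 28² + 2*0*11 = 784 + 0 = 784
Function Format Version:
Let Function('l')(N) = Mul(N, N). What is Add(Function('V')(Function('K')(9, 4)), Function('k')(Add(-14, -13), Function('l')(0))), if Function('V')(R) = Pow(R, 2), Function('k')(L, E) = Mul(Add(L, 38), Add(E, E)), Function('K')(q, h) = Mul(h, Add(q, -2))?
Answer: 784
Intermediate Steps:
Function('l')(N) = Pow(N, 2)
Function('K')(q, h) = Mul(h, Add(-2, q))
Function('k')(L, E) = Mul(2, E, Add(38, L)) (Function('k')(L, E) = Mul(Add(38, L), Mul(2, E)) = Mul(2, E, Add(38, L)))
Add(Function('V')(Function('K')(9, 4)), Function('k')(Add(-14, -13), Function('l')(0))) = Add(Pow(Mul(4, Add(-2, 9)), 2), Mul(2, Pow(0, 2), Add(38, Add(-14, -13)))) = Add(Pow(Mul(4, 7), 2), Mul(2, 0, Add(38, -27))) = Add(Pow(28, 2), Mul(2, 0, 11)) = Add(784, 0) = 784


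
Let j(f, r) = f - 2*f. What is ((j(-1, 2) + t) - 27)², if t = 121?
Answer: 9025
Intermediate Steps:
j(f, r) = -f
((j(-1, 2) + t) - 27)² = ((-1*(-1) + 121) - 27)² = ((1 + 121) - 27)² = (122 - 27)² = 95² = 9025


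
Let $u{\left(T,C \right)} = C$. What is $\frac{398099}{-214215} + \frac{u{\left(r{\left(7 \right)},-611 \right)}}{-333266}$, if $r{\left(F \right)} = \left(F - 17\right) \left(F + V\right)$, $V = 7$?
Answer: $- \frac{132541975969}{71390576190} \approx -1.8566$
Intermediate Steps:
$r{\left(F \right)} = \left(-17 + F\right) \left(7 + F\right)$ ($r{\left(F \right)} = \left(F - 17\right) \left(F + 7\right) = \left(-17 + F\right) \left(7 + F\right)$)
$\frac{398099}{-214215} + \frac{u{\left(r{\left(7 \right)},-611 \right)}}{-333266} = \frac{398099}{-214215} - \frac{611}{-333266} = 398099 \left(- \frac{1}{214215}\right) - - \frac{611}{333266} = - \frac{398099}{214215} + \frac{611}{333266} = - \frac{132541975969}{71390576190}$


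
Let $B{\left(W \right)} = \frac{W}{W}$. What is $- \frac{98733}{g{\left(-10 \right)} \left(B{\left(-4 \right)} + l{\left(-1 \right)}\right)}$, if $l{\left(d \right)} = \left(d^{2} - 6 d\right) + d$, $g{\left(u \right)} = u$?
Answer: $\frac{98733}{70} \approx 1410.5$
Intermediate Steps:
$B{\left(W \right)} = 1$
$l{\left(d \right)} = d^{2} - 5 d$
$- \frac{98733}{g{\left(-10 \right)} \left(B{\left(-4 \right)} + l{\left(-1 \right)}\right)} = - \frac{98733}{\left(-10\right) \left(1 - \left(-5 - 1\right)\right)} = - \frac{98733}{\left(-10\right) \left(1 - -6\right)} = - \frac{98733}{\left(-10\right) \left(1 + 6\right)} = - \frac{98733}{\left(-10\right) 7} = - \frac{98733}{-70} = \left(-98733\right) \left(- \frac{1}{70}\right) = \frac{98733}{70}$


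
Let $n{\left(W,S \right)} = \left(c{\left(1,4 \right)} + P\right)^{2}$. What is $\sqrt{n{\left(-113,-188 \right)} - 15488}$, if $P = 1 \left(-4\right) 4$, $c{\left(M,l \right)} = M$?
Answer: $i \sqrt{15263} \approx 123.54 i$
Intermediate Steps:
$P = -16$ ($P = \left(-4\right) 4 = -16$)
$n{\left(W,S \right)} = 225$ ($n{\left(W,S \right)} = \left(1 - 16\right)^{2} = \left(-15\right)^{2} = 225$)
$\sqrt{n{\left(-113,-188 \right)} - 15488} = \sqrt{225 - 15488} = \sqrt{-15263} = i \sqrt{15263}$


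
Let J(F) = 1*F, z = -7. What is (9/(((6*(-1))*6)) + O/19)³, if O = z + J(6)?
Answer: -12167/438976 ≈ -0.027717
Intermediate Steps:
J(F) = F
O = -1 (O = -7 + 6 = -1)
(9/(((6*(-1))*6)) + O/19)³ = (9/(((6*(-1))*6)) - 1/19)³ = (9/((-6*6)) - 1*1/19)³ = (9/(-36) - 1/19)³ = (9*(-1/36) - 1/19)³ = (-¼ - 1/19)³ = (-23/76)³ = -12167/438976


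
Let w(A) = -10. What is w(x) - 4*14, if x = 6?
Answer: -66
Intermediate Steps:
w(x) - 4*14 = -10 - 4*14 = -10 - 56 = -66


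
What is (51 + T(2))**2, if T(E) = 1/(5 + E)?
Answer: 128164/49 ≈ 2615.6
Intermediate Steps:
(51 + T(2))**2 = (51 + 1/(5 + 2))**2 = (51 + 1/7)**2 = (358/7)**2 = 128164/49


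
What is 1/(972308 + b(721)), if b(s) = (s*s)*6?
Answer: 1/4091354 ≈ 2.4442e-7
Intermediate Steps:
b(s) = 6*s² (b(s) = s²*6 = 6*s²)
1/(972308 + b(721)) = 1/(972308 + 6*721²) = 1/(972308 + 6*519841) = 1/(972308 + 3119046) = 1/4091354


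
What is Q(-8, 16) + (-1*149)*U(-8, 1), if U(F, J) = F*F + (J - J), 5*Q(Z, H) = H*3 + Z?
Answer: -9528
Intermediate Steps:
Q(Z, H) = Z/5 + 3*H/5 (Q(Z, H) = (H*3 + Z)/5 = (3*H + Z)/5 = (Z + 3*H)/5 = Z/5 + 3*H/5)
U(F, J) = F² (U(F, J) = F² + 0 = F²)
Q(-8, 16) + (-1*149)*U(-8, 1) = ((⅕)*(-8) + (⅗)*16) - 1*149*(-8)² = (-8/5 + 48/5) - 149*64 = 8 - 9536 = -9528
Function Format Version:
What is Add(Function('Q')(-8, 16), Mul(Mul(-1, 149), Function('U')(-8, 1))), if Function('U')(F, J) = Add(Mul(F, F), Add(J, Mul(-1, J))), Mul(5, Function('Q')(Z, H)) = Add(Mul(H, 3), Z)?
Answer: -9528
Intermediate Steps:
Function('Q')(Z, H) = Add(Mul(Rational(1, 5), Z), Mul(Rational(3, 5), H)) (Function('Q')(Z, H) = Mul(Rational(1, 5), Add(Mul(H, 3), Z)) = Mul(Rational(1, 5), Add(Mul(3, H), Z)) = Mul(Rational(1, 5), Add(Z, Mul(3, H))) = Add(Mul(Rational(1, 5), Z), Mul(Rational(3, 5), H)))
Function('U')(F, J) = Pow(F, 2) (Function('U')(F, J) = Add(Pow(F, 2), 0) = Pow(F, 2))
Add(Function('Q')(-8, 16), Mul(Mul(-1, 149), Function('U')(-8, 1))) = Add(Add(Mul(Rational(1, 5), -8), Mul(Rational(3, 5), 16)), Mul(Mul(-1, 149), Pow(-8, 2))) = Add(Add(Rational(-8, 5), Rational(48, 5)), Mul(-149, 64)) = Add(8, -9536) = -9528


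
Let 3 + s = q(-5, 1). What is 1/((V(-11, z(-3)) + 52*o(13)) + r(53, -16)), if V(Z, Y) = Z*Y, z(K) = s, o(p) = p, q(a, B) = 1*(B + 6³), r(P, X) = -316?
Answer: -1/1994 ≈ -0.00050150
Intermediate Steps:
q(a, B) = 216 + B (q(a, B) = 1*(B + 216) = 1*(216 + B) = 216 + B)
s = 214 (s = -3 + (216 + 1) = -3 + 217 = 214)
z(K) = 214
V(Z, Y) = Y*Z
1/((V(-11, z(-3)) + 52*o(13)) + r(53, -16)) = 1/((214*(-11) + 52*13) - 316) = 1/((-2354 + 676) - 316) = 1/(-1678 - 316) = 1/(-1994) = -1/1994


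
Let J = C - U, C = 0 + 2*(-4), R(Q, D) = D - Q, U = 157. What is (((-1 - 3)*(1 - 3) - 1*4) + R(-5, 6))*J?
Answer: -2475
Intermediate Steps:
C = -8 (C = 0 - 8 = -8)
J = -165 (J = -8 - 1*157 = -8 - 157 = -165)
(((-1 - 3)*(1 - 3) - 1*4) + R(-5, 6))*J = (((-1 - 3)*(1 - 3) - 1*4) + (6 - 1*(-5)))*(-165) = ((-4*(-2) - 4) + (6 + 5))*(-165) = ((8 - 4) + 11)*(-165) = (4 + 11)*(-165) = 15*(-165) = -2475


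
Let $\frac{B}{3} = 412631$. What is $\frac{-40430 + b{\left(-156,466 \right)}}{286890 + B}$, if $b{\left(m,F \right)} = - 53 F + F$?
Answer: $- \frac{1658}{39097} \approx -0.042407$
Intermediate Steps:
$B = 1237893$ ($B = 3 \cdot 412631 = 1237893$)
$b{\left(m,F \right)} = - 52 F$
$\frac{-40430 + b{\left(-156,466 \right)}}{286890 + B} = \frac{-40430 - 24232}{286890 + 1237893} = \frac{-40430 - 24232}{1524783} = \left(-64662\right) \frac{1}{1524783} = - \frac{1658}{39097}$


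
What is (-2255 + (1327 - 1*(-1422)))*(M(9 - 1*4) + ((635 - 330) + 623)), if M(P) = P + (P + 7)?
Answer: 466830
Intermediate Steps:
M(P) = 7 + 2*P (M(P) = P + (7 + P) = 7 + 2*P)
(-2255 + (1327 - 1*(-1422)))*(M(9 - 1*4) + ((635 - 330) + 623)) = (-2255 + (1327 - 1*(-1422)))*((7 + 2*(9 - 1*4)) + ((635 - 330) + 623)) = (-2255 + (1327 + 1422))*((7 + 2*(9 - 4)) + (305 + 623)) = (-2255 + 2749)*((7 + 2*5) + 928) = 494*((7 + 10) + 928) = 494*(17 + 928) = 494*945 = 466830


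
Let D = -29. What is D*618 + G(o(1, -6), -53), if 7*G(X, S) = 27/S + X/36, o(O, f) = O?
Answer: -239367151/13356 ≈ -17922.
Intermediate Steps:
G(X, S) = X/252 + 27/(7*S) (G(X, S) = (27/S + X/36)/7 = X/252 + 27/(7*S))
D*618 + G(o(1, -6), -53) = -29*618 + (1/252)*(972 - 53*1)/(-53) = -17922 + (1/252)*(-1/53)*(972 - 53) = -17922 + (1/252)*(-1/53)*919 = -17922 - 919/13356 = -239367151/13356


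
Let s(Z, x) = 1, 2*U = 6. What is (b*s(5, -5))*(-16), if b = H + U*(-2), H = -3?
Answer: 144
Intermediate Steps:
U = 3 (U = (½)*6 = 3)
b = -9 (b = -3 + 3*(-2) = -3 - 6 = -9)
(b*s(5, -5))*(-16) = -9*1*(-16) = -9*(-16) = 144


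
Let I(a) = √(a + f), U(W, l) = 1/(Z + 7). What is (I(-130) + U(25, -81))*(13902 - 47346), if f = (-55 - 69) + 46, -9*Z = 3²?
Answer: -5574 - 133776*I*√13 ≈ -5574.0 - 4.8234e+5*I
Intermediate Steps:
Z = -1 (Z = -⅑*3² = -⅑*9 = -1)
f = -78 (f = -124 + 46 = -78)
U(W, l) = ⅙ (U(W, l) = 1/(-1 + 7) = 1/6 = ⅙)
I(a) = √(-78 + a) (I(a) = √(a - 78) = √(-78 + a))
(I(-130) + U(25, -81))*(13902 - 47346) = (√(-78 - 130) + ⅙)*(13902 - 47346) = (√(-208) + ⅙)*(-33444) = (4*I*√13 + ⅙)*(-33444) = (⅙ + 4*I*√13)*(-33444) = -5574 - 133776*I*√13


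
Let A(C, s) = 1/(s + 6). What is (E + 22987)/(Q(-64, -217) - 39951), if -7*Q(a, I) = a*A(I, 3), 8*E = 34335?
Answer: -13748553/20134792 ≈ -0.68283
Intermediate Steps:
E = 34335/8 (E = (⅛)*34335 = 34335/8 ≈ 4291.9)
A(C, s) = 1/(6 + s)
Q(a, I) = -a/63 (Q(a, I) = -a/(7*(6 + 3)) = -a/(7*9) = -a/63)
(E + 22987)/(Q(-64, -217) - 39951) = (34335/8 + 22987)/(-1/63*(-64) - 39951) = 218231/(8*(64/63 - 39951)) = 218231/(8*(-2516849/63)) = (218231/8)*(-63/2516849) = -13748553/20134792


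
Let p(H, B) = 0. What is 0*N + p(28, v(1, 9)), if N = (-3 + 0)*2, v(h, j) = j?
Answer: 0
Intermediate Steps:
N = -6 (N = -3*2 = -6)
0*N + p(28, v(1, 9)) = 0*(-6) + 0 = 0 + 0 = 0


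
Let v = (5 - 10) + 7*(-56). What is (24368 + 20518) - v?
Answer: 45283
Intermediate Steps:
v = -397 (v = -5 - 392 = -397)
(24368 + 20518) - v = (24368 + 20518) - 1*(-397) = 44886 + 397 = 45283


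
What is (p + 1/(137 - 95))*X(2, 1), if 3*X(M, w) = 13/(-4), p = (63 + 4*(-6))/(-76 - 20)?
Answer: 3341/8064 ≈ 0.41431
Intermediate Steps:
p = -13/32 (p = (63 - 24)/(-96) = 39*(-1/96) = -13/32 ≈ -0.40625)
X(M, w) = -13/12 (X(M, w) = (13/(-4))/3 = (13*(-1/4))/3 = (1/3)*(-13/4) = -13/12)
(p + 1/(137 - 95))*X(2, 1) = (-13/32 + 1/(137 - 95))*(-13/12) = (-13/32 + 1/42)*(-13/12) = -257/672*(-13/12) = 3341/8064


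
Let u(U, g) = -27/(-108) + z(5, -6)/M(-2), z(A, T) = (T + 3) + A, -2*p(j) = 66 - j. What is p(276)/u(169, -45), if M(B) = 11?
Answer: 4620/19 ≈ 243.16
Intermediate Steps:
p(j) = -33 + j/2 (p(j) = -(66 - j)/2 = -33 + j/2)
z(A, T) = 3 + A + T (z(A, T) = (3 + T) + A = 3 + A + T)
u(U, g) = 19/44 (u(U, g) = -27/(-108) + (3 + 5 - 6)/11 = -27*(-1/108) + 2*(1/11) = 1/4 + 2/11 = 19/44)
p(276)/u(169, -45) = (-33 + (1/2)*276)/(19/44) = (-33 + 138)*(44/19) = 105*(44/19) = 4620/19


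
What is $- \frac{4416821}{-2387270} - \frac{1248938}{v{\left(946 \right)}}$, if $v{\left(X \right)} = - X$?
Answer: $\frac{1492865265963}{1129178710} \approx 1322.1$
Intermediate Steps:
$- \frac{4416821}{-2387270} - \frac{1248938}{v{\left(946 \right)}} = - \frac{4416821}{-2387270} - \frac{1248938}{\left(-1\right) 946} = \left(-4416821\right) \left(- \frac{1}{2387270}\right) - \frac{1248938}{-946} = \frac{4416821}{2387270} - - \frac{624469}{473} = \frac{4416821}{2387270} + \frac{624469}{473} = \frac{1492865265963}{1129178710}$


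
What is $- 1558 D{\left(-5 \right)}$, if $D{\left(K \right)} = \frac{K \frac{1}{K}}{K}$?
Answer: $\frac{1558}{5} \approx 311.6$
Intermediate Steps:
$D{\left(K \right)} = \frac{1}{K}$ ($D{\left(K \right)} = 1 \frac{1}{K} = \frac{1}{K}$)
$- 1558 D{\left(-5 \right)} = - \frac{1558}{-5} = \left(-1558\right) \left(- \frac{1}{5}\right) = \frac{1558}{5}$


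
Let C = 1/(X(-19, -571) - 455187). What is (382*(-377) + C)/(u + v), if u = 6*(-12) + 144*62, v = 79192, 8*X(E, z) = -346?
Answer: -131119058449/80164226104 ≈ -1.6356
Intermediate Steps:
X(E, z) = -173/4 (X(E, z) = (1/8)*(-346) = -173/4)
C = -4/1820921 (C = 1/(-173/4 - 455187) = 1/(-1820921/4) = -4/1820921 ≈ -2.1967e-6)
u = 8856 (u = -72 + 8928 = 8856)
(382*(-377) + C)/(u + v) = (382*(-377) - 4/1820921)/(8856 + 79192) = (-144014 - 4/1820921)/88048 = -262238116898/1820921*1/88048 = -131119058449/80164226104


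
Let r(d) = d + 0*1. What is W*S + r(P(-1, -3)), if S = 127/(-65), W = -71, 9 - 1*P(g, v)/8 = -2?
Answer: 14737/65 ≈ 226.72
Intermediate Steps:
P(g, v) = 88 (P(g, v) = 72 - 8*(-2) = 72 + 16 = 88)
r(d) = d (r(d) = d + 0 = d)
S = -127/65 (S = 127*(-1/65) = -127/65 ≈ -1.9538)
W*S + r(P(-1, -3)) = -71*(-127/65) + 88 = 9017/65 + 88 = 14737/65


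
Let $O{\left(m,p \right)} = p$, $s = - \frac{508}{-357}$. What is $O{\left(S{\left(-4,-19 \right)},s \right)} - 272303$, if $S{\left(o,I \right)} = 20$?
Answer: $- \frac{97211663}{357} \approx -2.723 \cdot 10^{5}$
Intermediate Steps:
$s = \frac{508}{357}$ ($s = \left(-508\right) \left(- \frac{1}{357}\right) = \frac{508}{357} \approx 1.423$)
$O{\left(S{\left(-4,-19 \right)},s \right)} - 272303 = \frac{508}{357} - 272303 = - \frac{97211663}{357}$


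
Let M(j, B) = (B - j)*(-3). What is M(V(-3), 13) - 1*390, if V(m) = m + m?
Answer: -447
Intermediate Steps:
V(m) = 2*m
M(j, B) = -3*B + 3*j
M(V(-3), 13) - 1*390 = (-3*13 + 3*(2*(-3))) - 1*390 = (-39 + 3*(-6)) - 390 = (-39 - 18) - 390 = -57 - 390 = -447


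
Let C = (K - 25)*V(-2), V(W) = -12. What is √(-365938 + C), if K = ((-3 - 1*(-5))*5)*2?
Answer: I*√365878 ≈ 604.88*I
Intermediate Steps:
K = 20 (K = ((-3 + 5)*5)*2 = (2*5)*2 = 10*2 = 20)
C = 60 (C = (20 - 25)*(-12) = -5*(-12) = 60)
√(-365938 + C) = √(-365938 + 60) = √(-365878) = I*√365878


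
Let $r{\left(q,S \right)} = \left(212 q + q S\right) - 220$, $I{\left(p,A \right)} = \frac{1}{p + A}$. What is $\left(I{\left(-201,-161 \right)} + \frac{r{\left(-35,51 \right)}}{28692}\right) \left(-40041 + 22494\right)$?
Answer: $\frac{10061865079}{1731084} \approx 5812.5$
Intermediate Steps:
$I{\left(p,A \right)} = \frac{1}{A + p}$
$r{\left(q,S \right)} = -220 + 212 q + S q$ ($r{\left(q,S \right)} = \left(212 q + S q\right) - 220 = -220 + 212 q + S q$)
$\left(I{\left(-201,-161 \right)} + \frac{r{\left(-35,51 \right)}}{28692}\right) \left(-40041 + 22494\right) = \left(\frac{1}{-161 - 201} + \frac{-220 + 212 \left(-35\right) + 51 \left(-35\right)}{28692}\right) \left(-40041 + 22494\right) = \left(\frac{1}{-362} + \left(-220 - 7420 - 1785\right) \frac{1}{28692}\right) \left(-17547\right) = \left(- \frac{1}{362} - \frac{9425}{28692}\right) \left(-17547\right) = \left(- \frac{1720271}{5193252}\right) \left(-17547\right) = \frac{10061865079}{1731084}$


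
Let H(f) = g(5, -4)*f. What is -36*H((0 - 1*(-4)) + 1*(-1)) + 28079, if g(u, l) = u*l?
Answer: 30239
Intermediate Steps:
g(u, l) = l*u
H(f) = -20*f (H(f) = (-4*5)*f = -20*f)
-36*H((0 - 1*(-4)) + 1*(-1)) + 28079 = -(-720)*((0 - 1*(-4)) + 1*(-1)) + 28079 = -(-720)*((0 + 4) - 1) + 28079 = -(-720)*(4 - 1) + 28079 = -(-720)*3 + 28079 = -36*(-60) + 28079 = 2160 + 28079 = 30239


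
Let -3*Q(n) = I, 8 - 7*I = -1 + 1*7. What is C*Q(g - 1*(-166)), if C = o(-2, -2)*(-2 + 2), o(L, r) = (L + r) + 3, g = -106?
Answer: 0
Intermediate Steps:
o(L, r) = 3 + L + r
I = 2/7 (I = 8/7 - (-1 + 1*7)/7 = 8/7 - (-1 + 7)/7 = 8/7 - 1/7*6 = 8/7 - 6/7 = 2/7 ≈ 0.28571)
Q(n) = -2/21 (Q(n) = -1/3*2/7 = -2/21)
C = 0 (C = (3 - 2 - 2)*(-2 + 2) = -1*0 = 0)
C*Q(g - 1*(-166)) = 0*(-2/21) = 0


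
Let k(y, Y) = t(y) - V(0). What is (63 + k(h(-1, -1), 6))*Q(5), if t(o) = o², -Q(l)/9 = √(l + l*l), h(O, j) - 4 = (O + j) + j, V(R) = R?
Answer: -576*√30 ≈ -3154.9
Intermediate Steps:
h(O, j) = 4 + O + 2*j (h(O, j) = 4 + ((O + j) + j) = 4 + (O + 2*j) = 4 + O + 2*j)
Q(l) = -9*√(l + l²) (Q(l) = -9*√(l + l*l) = -9*√(l + l²))
k(y, Y) = y² (k(y, Y) = y² - 1*0 = y² + 0 = y²)
(63 + k(h(-1, -1), 6))*Q(5) = (63 + (4 - 1 + 2*(-1))²)*(-9*√5*√(1 + 5)) = (63 + (4 - 1 - 2)²)*(-9*√30) = (63 + 1²)*(-9*√30) = (63 + 1)*(-9*√30) = 64*(-9*√30) = -576*√30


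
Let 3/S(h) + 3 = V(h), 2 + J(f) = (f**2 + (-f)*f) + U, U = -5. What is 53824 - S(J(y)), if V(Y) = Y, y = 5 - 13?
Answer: 538243/10 ≈ 53824.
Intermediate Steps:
y = -8
J(f) = -7 (J(f) = -2 + ((f**2 + (-f)*f) - 5) = -2 + ((f**2 - f**2) - 5) = -2 + (0 - 5) = -2 - 5 = -7)
S(h) = 3/(-3 + h)
53824 - S(J(y)) = 53824 - 3/(-3 - 7) = 53824 - 3/(-10) = 53824 - 3*(-1)/10 = 53824 - 1*(-3/10) = 53824 + 3/10 = 538243/10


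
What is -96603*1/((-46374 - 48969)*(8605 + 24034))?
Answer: 32201/1037300059 ≈ 3.1043e-5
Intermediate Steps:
-96603*1/((-46374 - 48969)*(8605 + 24034)) = -96603/(32639*(-95343)) = -96603/(-3111900177) = -96603*(-1/3111900177) = 32201/1037300059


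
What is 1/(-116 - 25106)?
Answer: -1/25222 ≈ -3.9648e-5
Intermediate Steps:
1/(-116 - 25106) = 1/(-25222) = -1/25222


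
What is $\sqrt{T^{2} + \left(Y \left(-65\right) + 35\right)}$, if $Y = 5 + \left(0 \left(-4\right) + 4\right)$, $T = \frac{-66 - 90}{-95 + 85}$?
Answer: $\frac{i \sqrt{7666}}{5} \approx 17.511 i$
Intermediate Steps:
$T = \frac{78}{5}$ ($T = - \frac{156}{-10} = \left(-156\right) \left(- \frac{1}{10}\right) = \frac{78}{5} \approx 15.6$)
$Y = 9$ ($Y = 5 + \left(0 + 4\right) = 5 + 4 = 9$)
$\sqrt{T^{2} + \left(Y \left(-65\right) + 35\right)} = \sqrt{\left(\frac{78}{5}\right)^{2} + \left(9 \left(-65\right) + 35\right)} = \sqrt{\frac{6084}{25} + \left(-585 + 35\right)} = \sqrt{\frac{6084}{25} - 550} = \sqrt{- \frac{7666}{25}} = \frac{i \sqrt{7666}}{5}$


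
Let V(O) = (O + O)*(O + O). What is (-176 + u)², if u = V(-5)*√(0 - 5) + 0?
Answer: -19024 - 35200*I*√5 ≈ -19024.0 - 78710.0*I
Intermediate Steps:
V(O) = 4*O² (V(O) = (2*O)*(2*O) = 4*O²)
u = 100*I*√5 (u = (4*(-5)²)*√(0 - 5) + 0 = (4*25)*√(-5) + 0 = 100*(I*√5) + 0 = 100*I*√5 + 0 = 100*I*√5 ≈ 223.61*I)
(-176 + u)² = (-176 + 100*I*√5)²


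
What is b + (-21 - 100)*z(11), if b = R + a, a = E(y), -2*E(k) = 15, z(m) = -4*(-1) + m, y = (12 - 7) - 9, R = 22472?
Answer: 41299/2 ≈ 20650.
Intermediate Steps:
y = -4 (y = 5 - 9 = -4)
z(m) = 4 + m
E(k) = -15/2 (E(k) = -1/2*15 = -15/2)
a = -15/2 ≈ -7.5000
b = 44929/2 (b = 22472 - 15/2 = 44929/2 ≈ 22465.)
b + (-21 - 100)*z(11) = 44929/2 + (-21 - 100)*(4 + 11) = 44929/2 - 121*15 = 44929/2 - 1815 = 41299/2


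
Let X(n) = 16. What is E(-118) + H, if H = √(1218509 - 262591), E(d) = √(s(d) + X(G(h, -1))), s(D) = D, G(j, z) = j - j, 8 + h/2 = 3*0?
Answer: √955918 + I*√102 ≈ 977.71 + 10.1*I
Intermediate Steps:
h = -16 (h = -16 + 2*(3*0) = -16 + 2*0 = -16 + 0 = -16)
G(j, z) = 0
E(d) = √(16 + d) (E(d) = √(d + 16) = √(16 + d))
H = √955918 ≈ 977.71
E(-118) + H = √(16 - 118) + √955918 = √(-102) + √955918 = I*√102 + √955918 = √955918 + I*√102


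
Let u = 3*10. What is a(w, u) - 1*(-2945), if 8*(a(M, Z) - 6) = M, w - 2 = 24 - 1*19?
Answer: 23615/8 ≈ 2951.9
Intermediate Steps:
u = 30
w = 7 (w = 2 + (24 - 1*19) = 2 + (24 - 19) = 2 + 5 = 7)
a(M, Z) = 6 + M/8
a(w, u) - 1*(-2945) = (6 + (⅛)*7) - 1*(-2945) = (6 + 7/8) + 2945 = 55/8 + 2945 = 23615/8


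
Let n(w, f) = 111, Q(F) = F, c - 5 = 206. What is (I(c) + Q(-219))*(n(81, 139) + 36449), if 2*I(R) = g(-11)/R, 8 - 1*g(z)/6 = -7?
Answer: -1687755840/211 ≈ -7.9988e+6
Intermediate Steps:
c = 211 (c = 5 + 206 = 211)
g(z) = 90 (g(z) = 48 - 6*(-7) = 48 + 42 = 90)
I(R) = 45/R (I(R) = (90/R)/2 = 45/R)
(I(c) + Q(-219))*(n(81, 139) + 36449) = (45/211 - 219)*(111 + 36449) = (45*(1/211) - 219)*36560 = (45/211 - 219)*36560 = -46164/211*36560 = -1687755840/211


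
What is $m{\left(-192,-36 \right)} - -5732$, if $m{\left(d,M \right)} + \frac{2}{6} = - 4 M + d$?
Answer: $\frac{17051}{3} \approx 5683.7$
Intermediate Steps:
$m{\left(d,M \right)} = - \frac{1}{3} + d - 4 M$ ($m{\left(d,M \right)} = - \frac{1}{3} - \left(- d + 4 M\right) = - \frac{1}{3} + d - 4 M$)
$m{\left(-192,-36 \right)} - -5732 = \left(- \frac{1}{3} - 192 - -144\right) - -5732 = \left(- \frac{1}{3} - 192 + 144\right) + 5732 = - \frac{145}{3} + 5732 = \frac{17051}{3}$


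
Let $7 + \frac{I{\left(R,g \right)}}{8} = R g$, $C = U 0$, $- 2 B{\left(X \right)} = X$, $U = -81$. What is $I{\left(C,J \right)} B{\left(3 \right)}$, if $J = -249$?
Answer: $84$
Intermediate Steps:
$B{\left(X \right)} = - \frac{X}{2}$
$C = 0$ ($C = \left(-81\right) 0 = 0$)
$I{\left(R,g \right)} = -56 + 8 R g$
$I{\left(C,J \right)} B{\left(3 \right)} = \left(-56 + 8 \cdot 0 \left(-249\right)\right) \left(\left(- \frac{1}{2}\right) 3\right) = \left(-56 + 0\right) \left(- \frac{3}{2}\right) = \left(-56\right) \left(- \frac{3}{2}\right) = 84$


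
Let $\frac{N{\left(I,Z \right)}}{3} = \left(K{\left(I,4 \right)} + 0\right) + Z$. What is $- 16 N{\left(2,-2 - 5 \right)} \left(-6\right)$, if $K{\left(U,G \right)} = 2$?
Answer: $-1440$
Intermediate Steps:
$N{\left(I,Z \right)} = 6 + 3 Z$ ($N{\left(I,Z \right)} = 3 \left(\left(2 + 0\right) + Z\right) = 3 \left(2 + Z\right) = 6 + 3 Z$)
$- 16 N{\left(2,-2 - 5 \right)} \left(-6\right) = - 16 \left(6 + 3 \left(-2 - 5\right)\right) \left(-6\right) = - 16 \left(6 + 3 \left(-7\right)\right) \left(-6\right) = - 16 \left(6 - 21\right) \left(-6\right) = \left(-16\right) \left(-15\right) \left(-6\right) = 240 \left(-6\right) = -1440$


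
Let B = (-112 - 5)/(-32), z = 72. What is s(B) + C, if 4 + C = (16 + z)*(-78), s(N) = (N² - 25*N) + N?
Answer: -7108999/1024 ≈ -6942.4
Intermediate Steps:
B = 117/32 (B = -117*(-1/32) = 117/32 ≈ 3.6563)
s(N) = N² - 24*N
C = -6868 (C = -4 + (16 + 72)*(-78) = -4 + 88*(-78) = -4 - 6864 = -6868)
s(B) + C = 117*(-24 + 117/32)/32 - 6868 = (117/32)*(-651/32) - 6868 = -76167/1024 - 6868 = -7108999/1024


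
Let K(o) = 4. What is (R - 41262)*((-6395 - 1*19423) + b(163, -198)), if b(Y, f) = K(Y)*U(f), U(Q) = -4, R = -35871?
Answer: 1992653922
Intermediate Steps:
b(Y, f) = -16 (b(Y, f) = 4*(-4) = -16)
(R - 41262)*((-6395 - 1*19423) + b(163, -198)) = (-35871 - 41262)*((-6395 - 1*19423) - 16) = -77133*((-6395 - 19423) - 16) = -77133*(-25818 - 16) = -77133*(-25834) = 1992653922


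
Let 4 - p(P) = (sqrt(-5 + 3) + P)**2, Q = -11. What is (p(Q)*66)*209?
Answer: -1586310 + 303468*I*sqrt(2) ≈ -1.5863e+6 + 4.2917e+5*I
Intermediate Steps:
p(P) = 4 - (P + I*sqrt(2))**2 (p(P) = 4 - (sqrt(-5 + 3) + P)**2 = 4 - (sqrt(-2) + P)**2 = 4 - (I*sqrt(2) + P)**2 = 4 - (P + I*sqrt(2))**2)
(p(Q)*66)*209 = ((4 - (-11 + I*sqrt(2))**2)*66)*209 = (264 - 66*(-11 + I*sqrt(2))**2)*209 = 55176 - 13794*(-11 + I*sqrt(2))**2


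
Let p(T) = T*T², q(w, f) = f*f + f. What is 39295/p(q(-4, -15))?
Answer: 7859/1852200 ≈ 0.0042431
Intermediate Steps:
q(w, f) = f + f² (q(w, f) = f² + f = f + f²)
p(T) = T³
39295/p(q(-4, -15)) = 39295/((-15*(1 - 15))³) = 39295/((-15*(-14))³) = 39295/(210³) = 39295/9261000 = 39295*(1/9261000) = 7859/1852200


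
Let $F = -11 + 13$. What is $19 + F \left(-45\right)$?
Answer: $-71$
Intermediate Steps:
$F = 2$
$19 + F \left(-45\right) = 19 + 2 \left(-45\right) = 19 - 90 = -71$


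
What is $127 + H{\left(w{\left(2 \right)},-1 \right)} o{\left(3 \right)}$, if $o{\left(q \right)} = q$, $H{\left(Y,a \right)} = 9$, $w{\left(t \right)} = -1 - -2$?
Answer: $154$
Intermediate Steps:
$w{\left(t \right)} = 1$ ($w{\left(t \right)} = -1 + 2 = 1$)
$127 + H{\left(w{\left(2 \right)},-1 \right)} o{\left(3 \right)} = 127 + 9 \cdot 3 = 127 + 27 = 154$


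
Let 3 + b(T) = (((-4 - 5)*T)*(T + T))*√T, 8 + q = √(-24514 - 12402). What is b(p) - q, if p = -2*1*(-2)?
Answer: -571 - 2*I*√9229 ≈ -571.0 - 192.14*I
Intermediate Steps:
p = 4 (p = -2*(-2) = 4)
q = -8 + 2*I*√9229 (q = -8 + √(-24514 - 12402) = -8 + √(-36916) = -8 + 2*I*√9229 ≈ -8.0 + 192.14*I)
b(T) = -3 - 18*T^(5/2) (b(T) = -3 + (((-4 - 5)*T)*(T + T))*√T = -3 + ((-9*T)*(2*T))*√T = -3 + (-18*T²)*√T = -3 - 18*T^(5/2))
b(p) - q = (-3 - 18*4^(5/2)) - (-8 + 2*I*√9229) = (-3 - 18*32) + (8 - 2*I*√9229) = (-3 - 576) + (8 - 2*I*√9229) = -579 + (8 - 2*I*√9229) = -571 - 2*I*√9229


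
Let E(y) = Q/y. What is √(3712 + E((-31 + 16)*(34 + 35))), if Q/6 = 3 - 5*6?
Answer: √49093270/115 ≈ 60.927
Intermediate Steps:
Q = -162 (Q = 6*(3 - 5*6) = 6*(3 - 30) = 6*(-27) = -162)
E(y) = -162/y
√(3712 + E((-31 + 16)*(34 + 35))) = √(3712 - 162*1/((-31 + 16)*(34 + 35))) = √(3712 - 162/((-15*69))) = √(3712 - 162/(-1035)) = √(3712 - 162*(-1/1035)) = √(3712 + 18/115) = √(426898/115) = √49093270/115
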